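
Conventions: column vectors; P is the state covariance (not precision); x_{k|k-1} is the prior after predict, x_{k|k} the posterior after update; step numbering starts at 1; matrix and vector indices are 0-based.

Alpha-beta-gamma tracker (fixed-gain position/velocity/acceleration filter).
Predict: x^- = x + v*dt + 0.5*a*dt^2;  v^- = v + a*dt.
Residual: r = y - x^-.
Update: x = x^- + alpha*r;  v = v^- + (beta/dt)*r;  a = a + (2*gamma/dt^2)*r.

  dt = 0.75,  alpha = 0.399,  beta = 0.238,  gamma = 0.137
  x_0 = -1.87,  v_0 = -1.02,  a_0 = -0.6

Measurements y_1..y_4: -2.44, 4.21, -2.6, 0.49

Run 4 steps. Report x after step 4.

step 1: x_pred=-2.8038  r=0.3638  x^+=-2.6586  v^+=-1.3546  a^+=-0.4228
step 2: x_pred=-3.7935  r=8.0035  x^+=-0.6001  v^+=0.8681  a^+=3.4758
step 3: x_pred=1.0285  r=-3.6285  x^+=-0.4192  v^+=2.3234  a^+=1.7083
step 4: x_pred=1.8038  r=-1.3138  x^+=1.2796  v^+=3.1877  a^+=1.0683

x_post = 1.2796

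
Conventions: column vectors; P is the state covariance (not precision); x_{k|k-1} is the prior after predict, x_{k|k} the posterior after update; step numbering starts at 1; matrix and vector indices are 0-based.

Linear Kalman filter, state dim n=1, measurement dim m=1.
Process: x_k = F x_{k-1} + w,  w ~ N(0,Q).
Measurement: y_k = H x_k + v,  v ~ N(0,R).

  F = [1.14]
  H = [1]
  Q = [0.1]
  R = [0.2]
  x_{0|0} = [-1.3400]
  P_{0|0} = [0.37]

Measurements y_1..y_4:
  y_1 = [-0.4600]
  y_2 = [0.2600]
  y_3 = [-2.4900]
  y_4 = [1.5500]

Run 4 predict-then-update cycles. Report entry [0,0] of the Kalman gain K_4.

K[0,0] = 0.5511

step 1: x^-=[-1.5276]  P^-=[0.5809]  S=[0.7809]  K=[0.7439]  nu=[1.0676]  x^+=[-0.7334]  P^+=[0.1488]
step 2: x^-=[-0.8361]  P^-=[0.2933]  S=[0.4933]  K=[0.5946]  nu=[1.0961]  x^+=[-0.1844]  P^+=[0.1189]
step 3: x^-=[-0.2102]  P^-=[0.2545]  S=[0.4545]  K=[0.5600]  nu=[-2.2798]  x^+=[-1.4869]  P^+=[0.1120]
step 4: x^-=[-1.6951]  P^-=[0.2456]  S=[0.4456]  K=[0.5511]  nu=[3.2451]  x^+=[0.0934]  P^+=[0.1102]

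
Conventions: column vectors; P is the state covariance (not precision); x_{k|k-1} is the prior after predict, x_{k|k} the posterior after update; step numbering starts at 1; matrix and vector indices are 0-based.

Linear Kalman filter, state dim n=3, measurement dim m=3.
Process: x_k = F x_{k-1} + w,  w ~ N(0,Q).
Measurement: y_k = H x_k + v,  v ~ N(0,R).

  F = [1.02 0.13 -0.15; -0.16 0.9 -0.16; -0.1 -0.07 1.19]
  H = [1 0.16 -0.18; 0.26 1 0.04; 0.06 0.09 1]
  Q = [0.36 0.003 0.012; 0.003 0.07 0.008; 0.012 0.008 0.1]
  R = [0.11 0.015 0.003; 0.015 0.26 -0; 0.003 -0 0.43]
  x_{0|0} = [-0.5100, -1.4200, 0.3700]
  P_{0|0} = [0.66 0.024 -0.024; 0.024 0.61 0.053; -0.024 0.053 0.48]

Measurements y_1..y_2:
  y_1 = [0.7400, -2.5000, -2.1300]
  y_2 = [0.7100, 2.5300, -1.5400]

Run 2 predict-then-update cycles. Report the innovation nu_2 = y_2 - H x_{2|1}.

innov = [0.1285, 4.2967, -0.0556]

step 1: x^-=[-0.7603, -1.2556, 0.5907]  P^-=[1.0794 -0.0052 -0.1693; -0.0052 0.5699 -0.0516; -0.1693 -0.0516 0.7865]  S=[1.2917 0.3859 -0.2410; 0.3859 0.8937 0.0029; -0.2410 0.0029 1.1954]  K=[0.9029 -0.0895 0.0944; -0.1392 0.6940 -0.0303; -0.1254 -0.0197 0.6204]  nu=[1.8075, -1.0703, -2.5621]  x^+=[0.7256, -2.1724, -1.2044]  P^+=[0.1120 -0.0405 0.0402; -0.0405 0.1900 -0.0281; 0.0402 -0.0281 0.2665]
step 2: x^-=[0.6384, -1.8786, -1.3537]  P^-=[0.4638 -0.0242 -0.0005; -0.0242 0.2554 -0.0872; -0.0005 -0.0872 0.4740]  S=[0.5931 0.1630 -0.0663; 0.1630 0.5280 -0.0405; -0.0663 -0.0405 0.8917]  K=[0.8010 -0.0582 0.0851; -0.0858 0.4873 -0.0579; -0.0941 -0.0611 0.5129]  nu=[0.1285, 4.2967, -0.0556]  x^+=[0.4865, 0.2073, -1.6568]  P^+=[0.0988 -0.0302 0.0358; -0.0302 0.1347 -0.0355; 0.0358 -0.0355 0.2213]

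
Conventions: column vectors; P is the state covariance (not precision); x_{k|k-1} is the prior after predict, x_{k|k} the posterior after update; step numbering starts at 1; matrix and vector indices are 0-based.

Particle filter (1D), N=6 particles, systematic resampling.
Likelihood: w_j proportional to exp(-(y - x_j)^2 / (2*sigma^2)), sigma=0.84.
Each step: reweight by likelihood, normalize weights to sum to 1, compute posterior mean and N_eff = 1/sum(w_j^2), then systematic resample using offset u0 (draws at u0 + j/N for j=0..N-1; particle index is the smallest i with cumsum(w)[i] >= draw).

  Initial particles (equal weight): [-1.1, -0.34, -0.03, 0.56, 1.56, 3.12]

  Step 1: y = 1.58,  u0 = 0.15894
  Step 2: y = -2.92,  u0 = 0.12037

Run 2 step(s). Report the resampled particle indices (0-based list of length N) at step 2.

resampled_idx = [0, 0, 0, 1, 1, 1]

step 1: w=[0.0032, 0.0385, 0.0837, 0.2514, 0.5253, 0.0979]  mean=1.2463  Neff=2.7998  idx=[3, 3, 4, 4, 4, 5]
step 2: w=[0.4974, 0.4974, 0.0018, 0.0018, 0.0018, 0.0000]  mean=0.5653  Neff=2.0213  idx=[0, 0, 0, 1, 1, 1]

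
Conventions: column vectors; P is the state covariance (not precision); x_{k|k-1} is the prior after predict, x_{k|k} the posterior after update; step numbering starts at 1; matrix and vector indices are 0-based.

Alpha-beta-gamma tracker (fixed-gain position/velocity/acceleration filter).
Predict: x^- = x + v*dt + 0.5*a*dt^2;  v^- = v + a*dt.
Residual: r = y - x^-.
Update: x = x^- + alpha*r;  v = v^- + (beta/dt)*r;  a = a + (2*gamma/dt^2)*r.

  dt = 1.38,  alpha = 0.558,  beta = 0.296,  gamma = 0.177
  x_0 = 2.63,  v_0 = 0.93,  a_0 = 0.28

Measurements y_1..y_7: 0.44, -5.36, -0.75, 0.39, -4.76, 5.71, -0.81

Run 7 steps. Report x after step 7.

step 1: x_pred=4.1800  r=-3.7400  x^+=2.0931  v^+=0.5142  a^+=-0.4152
step 2: x_pred=2.4073  r=-7.7673  x^+=-1.9269  v^+=-1.7248  a^+=-1.8590
step 3: x_pred=-6.0773  r=5.3273  x^+=-3.1047  v^+=-3.1476  a^+=-0.8688
step 4: x_pred=-8.2757  r=8.6657  x^+=-3.4402  v^+=-2.4878  a^+=0.7420
step 5: x_pred=-6.1669  r=1.4069  x^+=-5.3818  v^+=-1.1621  a^+=1.0036
step 6: x_pred=-6.0299  r=11.7399  x^+=0.5210  v^+=2.7410  a^+=3.1858
step 7: x_pred=7.3371  r=-8.1471  x^+=2.7910  v^+=5.3899  a^+=1.6714

x_post = 2.7910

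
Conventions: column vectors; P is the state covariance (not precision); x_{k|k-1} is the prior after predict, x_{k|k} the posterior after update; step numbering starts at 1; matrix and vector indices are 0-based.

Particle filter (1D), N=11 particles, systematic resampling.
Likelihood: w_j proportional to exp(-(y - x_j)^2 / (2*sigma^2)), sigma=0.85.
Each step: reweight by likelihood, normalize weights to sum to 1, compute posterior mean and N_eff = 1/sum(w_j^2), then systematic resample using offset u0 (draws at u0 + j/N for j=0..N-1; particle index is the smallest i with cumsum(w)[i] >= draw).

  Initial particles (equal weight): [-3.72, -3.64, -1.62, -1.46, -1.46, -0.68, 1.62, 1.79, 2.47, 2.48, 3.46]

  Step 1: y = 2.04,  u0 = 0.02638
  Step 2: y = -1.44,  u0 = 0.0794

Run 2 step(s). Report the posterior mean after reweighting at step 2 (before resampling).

step 1: w=[0.0000, 0.0000, 0.0000, 0.0001, 0.0001, 0.0016, 0.2298, 0.2487, 0.2285, 0.2271, 0.0643]  mean=2.1661  Neff=4.4936  idx=[6, 6, 6, 7, 7, 8, 8, 8, 9, 9, 9]
step 2: w=[0.2469, 0.2469, 0.2469, 0.1178, 0.1178, 0.0041, 0.0041, 0.0041, 0.0039, 0.0039, 0.0039]  mean=1.6805  Neff=4.7474  idx=[0, 0, 1, 1, 1, 2, 2, 2, 3, 4, 8]

post_mean = 1.6805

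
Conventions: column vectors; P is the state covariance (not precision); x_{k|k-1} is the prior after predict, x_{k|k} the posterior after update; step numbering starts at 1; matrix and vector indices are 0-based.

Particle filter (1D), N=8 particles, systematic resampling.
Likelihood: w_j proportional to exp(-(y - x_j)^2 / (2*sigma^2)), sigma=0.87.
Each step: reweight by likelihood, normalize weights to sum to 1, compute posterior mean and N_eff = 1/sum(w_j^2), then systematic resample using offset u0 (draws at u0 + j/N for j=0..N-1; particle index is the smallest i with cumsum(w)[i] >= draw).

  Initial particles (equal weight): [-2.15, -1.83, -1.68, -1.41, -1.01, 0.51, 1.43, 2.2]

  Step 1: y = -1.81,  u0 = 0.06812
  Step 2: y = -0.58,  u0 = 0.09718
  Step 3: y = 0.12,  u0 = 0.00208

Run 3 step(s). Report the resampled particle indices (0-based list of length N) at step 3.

resampled_idx = [0, 2, 3, 4, 5, 6, 6, 7]

step 1: w=[0.2059, 0.2222, 0.2198, 0.2000, 0.1456, 0.0063, 0.0002, 0.0000]  mean=-1.6440  Neff=4.9680  idx=[0, 0, 1, 2, 2, 3, 3, 4]
step 2: w=[0.0516, 0.0516, 0.0937, 0.1183, 0.1183, 0.1669, 0.1669, 0.2328]  mean=-1.4965  Neff=6.5806  idx=[1, 3, 4, 5, 5, 6, 7, 7]
step 3: w=[0.0188, 0.0665, 0.0665, 0.1205, 0.1205, 0.1205, 0.2433, 0.2433]  mean=-1.2652  Neff=5.8417  idx=[0, 2, 3, 4, 5, 6, 6, 7]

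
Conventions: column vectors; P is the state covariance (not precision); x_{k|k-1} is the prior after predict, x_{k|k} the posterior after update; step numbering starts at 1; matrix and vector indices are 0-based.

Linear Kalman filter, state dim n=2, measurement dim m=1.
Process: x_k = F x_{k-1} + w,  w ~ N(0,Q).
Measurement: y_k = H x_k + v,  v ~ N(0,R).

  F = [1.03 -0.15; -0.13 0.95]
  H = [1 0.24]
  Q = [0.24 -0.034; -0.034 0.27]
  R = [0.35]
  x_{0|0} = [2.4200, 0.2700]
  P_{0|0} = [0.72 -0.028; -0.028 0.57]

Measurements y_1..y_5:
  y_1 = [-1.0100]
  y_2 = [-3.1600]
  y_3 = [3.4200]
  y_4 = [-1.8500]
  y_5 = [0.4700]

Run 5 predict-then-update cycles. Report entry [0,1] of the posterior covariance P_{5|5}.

step 1: x^-=[2.4521, -0.0581]  P^-=[1.0253 -0.2396; -0.2396 0.8035]  S=[1.3066]  K=[0.7407; -0.0358]  nu=[-3.4482]  x^+=[-0.1020, 0.0652]  P^+=[0.3084 -0.2050; -0.2050 0.8018]
step 2: x^-=[-0.1148, 0.0752]  P^-=[0.6486 -0.3941; -0.3941 1.0495]  S=[0.8699]  K=[0.6369; -0.1635]  nu=[-3.0632]  x^+=[-2.0658, 0.5761]  P^+=[0.2958 -0.3035; -0.3035 1.0262]
step 3: x^-=[-2.2141, 0.8158]  P^-=[0.6706 -0.5228; -0.5228 1.2762]  S=[0.8432]  K=[0.6465; -0.2567]  nu=[5.4383]  x^+=[1.3020, -0.5804]  P^+=[0.3182 -0.3828; -0.3828 1.2206]
step 4: x^-=[1.4281, -0.7206]  P^-=[0.7233 -0.6326; -0.6326 1.4715]  S=[0.8544]  K=[0.6688; -0.3270]  nu=[-3.1052]  x^+=[-0.6488, 0.2948]  P^+=[0.3411 -0.4457; -0.4457 1.3801]
step 5: x^-=[-0.7125, 0.3644]  P^-=[0.7706 -0.7211; -0.7211 1.6314]  S=[0.8684]  K=[0.6881; -0.3795]  nu=[1.0950]  x^+=[0.0410, -0.0512]  P^+=[0.3595 -0.4944; -0.4944 1.5063]

P_post[0,1] = -0.4944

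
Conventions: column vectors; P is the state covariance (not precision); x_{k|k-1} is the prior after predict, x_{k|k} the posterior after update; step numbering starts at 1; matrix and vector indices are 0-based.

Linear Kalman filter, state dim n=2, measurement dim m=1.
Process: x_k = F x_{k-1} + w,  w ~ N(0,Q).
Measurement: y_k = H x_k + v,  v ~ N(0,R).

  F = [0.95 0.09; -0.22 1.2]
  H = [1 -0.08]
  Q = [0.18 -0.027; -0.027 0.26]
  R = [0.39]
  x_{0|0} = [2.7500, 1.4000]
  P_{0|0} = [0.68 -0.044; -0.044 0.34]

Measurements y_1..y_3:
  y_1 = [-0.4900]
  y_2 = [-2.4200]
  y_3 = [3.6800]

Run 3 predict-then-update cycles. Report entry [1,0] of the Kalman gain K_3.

step 1: x^-=[2.7385, 1.0750]  P^-=[0.7889 -0.1817; -0.1817 0.8057]  S=[1.2132]  K=[0.6623; -0.2029]  nu=[-3.1425]  x^+=[0.6572, 1.7126]  P^+=[0.2568 -0.0187; -0.0187 0.7558]
step 2: x^-=[0.7785, 1.9105]  P^-=[0.4147 -0.0200; -0.0200 1.3706]  S=[0.8167]  K=[0.5097; -0.1587]  nu=[-3.0457]  x^+=[-0.7740, 2.3939]  P^+=[0.2025 0.0461; 0.0461 1.3501]
step 3: x^-=[-0.5199, 3.0430]  P^-=[0.3816 0.1281; 0.1281 2.1896]  S=[0.7651]  K=[0.4853; -0.0615]  nu=[4.4433]  x^+=[1.6366, 2.7699]  P^+=[0.2014 0.1510; 0.1510 2.1867]

K[1,0] = -0.0615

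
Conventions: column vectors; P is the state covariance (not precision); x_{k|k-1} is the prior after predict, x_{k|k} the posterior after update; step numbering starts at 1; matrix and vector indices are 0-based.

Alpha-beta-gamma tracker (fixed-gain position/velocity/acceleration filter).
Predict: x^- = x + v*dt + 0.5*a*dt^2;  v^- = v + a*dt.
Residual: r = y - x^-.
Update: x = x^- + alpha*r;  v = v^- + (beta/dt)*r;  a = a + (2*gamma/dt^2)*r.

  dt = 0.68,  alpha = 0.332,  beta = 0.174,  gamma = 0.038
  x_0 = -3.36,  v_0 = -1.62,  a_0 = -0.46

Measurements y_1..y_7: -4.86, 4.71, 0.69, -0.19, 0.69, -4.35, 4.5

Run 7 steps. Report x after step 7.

step 1: x_pred=-4.5680  r=-0.2920  x^+=-4.6649  v^+=-2.0075  a^+=-0.5080
step 2: x_pred=-6.1475  r=10.8575  x^+=-2.5428  v^+=0.4253  a^+=1.2765
step 3: x_pred=-1.9585  r=2.6485  x^+=-1.0792  v^+=1.9710  a^+=1.7118
step 4: x_pred=0.6569  r=-0.8469  x^+=0.3757  v^+=2.9184  a^+=1.5726
step 5: x_pred=2.7238  r=-2.0338  x^+=2.0486  v^+=3.4673  a^+=1.2384
step 6: x_pred=4.6927  r=-9.0427  x^+=1.6905  v^+=1.9956  a^+=-0.2479
step 7: x_pred=2.9902  r=1.5098  x^+=3.4914  v^+=2.2133  a^+=0.0003

x_post = 3.4914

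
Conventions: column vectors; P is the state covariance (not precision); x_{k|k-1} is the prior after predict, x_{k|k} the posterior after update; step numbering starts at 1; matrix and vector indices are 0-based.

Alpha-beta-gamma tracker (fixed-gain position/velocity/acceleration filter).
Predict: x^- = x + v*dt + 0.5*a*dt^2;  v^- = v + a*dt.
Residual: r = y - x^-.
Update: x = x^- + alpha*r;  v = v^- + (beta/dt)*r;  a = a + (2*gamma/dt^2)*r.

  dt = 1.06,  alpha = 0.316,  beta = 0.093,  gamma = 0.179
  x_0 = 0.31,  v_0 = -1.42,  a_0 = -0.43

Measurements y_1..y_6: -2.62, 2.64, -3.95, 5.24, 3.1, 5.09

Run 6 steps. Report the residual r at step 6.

step 1: x_pred=-1.4368  r=-1.1832  x^+=-1.8107  v^+=-1.9796  a^+=-0.8070
step 2: x_pred=-4.3624  r=7.0024  x^+=-2.1497  v^+=-2.2207  a^+=1.4241
step 3: x_pred=-3.7035  r=-0.2465  x^+=-3.7814  v^+=-0.7327  a^+=1.3456
step 4: x_pred=-3.8022  r=9.0422  x^+=-0.9448  v^+=1.4869  a^+=4.2266
step 5: x_pred=3.0058  r=0.0942  x^+=3.0355  v^+=5.9753  a^+=4.2566
step 6: x_pred=11.7607  r=-6.6707  x^+=9.6528  v^+=9.9021  a^+=2.1312

resid = -6.6707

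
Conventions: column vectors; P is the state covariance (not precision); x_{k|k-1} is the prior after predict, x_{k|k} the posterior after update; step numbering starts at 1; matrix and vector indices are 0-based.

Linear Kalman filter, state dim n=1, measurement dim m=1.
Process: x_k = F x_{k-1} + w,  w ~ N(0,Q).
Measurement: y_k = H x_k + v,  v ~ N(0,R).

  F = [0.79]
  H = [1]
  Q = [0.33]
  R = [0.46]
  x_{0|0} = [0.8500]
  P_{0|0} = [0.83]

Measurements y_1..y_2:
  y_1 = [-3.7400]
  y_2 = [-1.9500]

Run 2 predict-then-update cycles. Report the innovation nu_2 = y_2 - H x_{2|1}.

innov = [-0.2210]

step 1: x^-=[0.6715]  P^-=[0.8480]  S=[1.3080]  K=[0.6483]  nu=[-4.4115]  x^+=[-2.1886]  P^+=[0.2982]
step 2: x^-=[-1.7290]  P^-=[0.5161]  S=[0.9761]  K=[0.5287]  nu=[-0.2210]  x^+=[-1.8458]  P^+=[0.2432]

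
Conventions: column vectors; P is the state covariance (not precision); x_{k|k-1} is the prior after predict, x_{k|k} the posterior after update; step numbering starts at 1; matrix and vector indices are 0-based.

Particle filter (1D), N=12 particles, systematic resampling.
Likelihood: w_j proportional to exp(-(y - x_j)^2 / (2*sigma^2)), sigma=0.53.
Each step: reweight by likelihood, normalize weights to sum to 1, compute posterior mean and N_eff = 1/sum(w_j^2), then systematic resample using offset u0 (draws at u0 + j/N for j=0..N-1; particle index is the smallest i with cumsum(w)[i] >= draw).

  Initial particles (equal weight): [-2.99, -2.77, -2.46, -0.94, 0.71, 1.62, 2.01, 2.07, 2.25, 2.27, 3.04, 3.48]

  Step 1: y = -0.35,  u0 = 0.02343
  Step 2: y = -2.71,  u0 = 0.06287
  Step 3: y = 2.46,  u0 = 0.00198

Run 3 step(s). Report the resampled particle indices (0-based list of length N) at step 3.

resampled_idx = [0, 1, 2, 3, 4, 5, 6, 7, 8, 9, 10, 11]

step 1: w=[0.0000, 0.0000, 0.0005, 0.7973, 0.2005, 0.0015, 0.0001, 0.0000, 0.0000, 0.0000, 0.0000, 0.0000]  mean=-0.6059  Neff=1.4795  idx=[3, 3, 3, 3, 3, 3, 3, 3, 3, 3, 4, 4]
step 2: w=[0.1000, 0.1000, 0.1000, 0.1000, 0.1000, 0.1000, 0.1000, 0.1000, 0.1000, 0.1000, 0.0000, 0.0000]  mean=-0.9400  Neff=10.0000  idx=[0, 1, 2, 3, 3, 4, 5, 6, 7, 8, 8, 9]
step 3: w=[0.0833, 0.0833, 0.0833, 0.0833, 0.0833, 0.0833, 0.0833, 0.0833, 0.0833, 0.0833, 0.0833, 0.0833]  mean=-0.9400  Neff=12.0000  idx=[0, 1, 2, 3, 4, 5, 6, 7, 8, 9, 10, 11]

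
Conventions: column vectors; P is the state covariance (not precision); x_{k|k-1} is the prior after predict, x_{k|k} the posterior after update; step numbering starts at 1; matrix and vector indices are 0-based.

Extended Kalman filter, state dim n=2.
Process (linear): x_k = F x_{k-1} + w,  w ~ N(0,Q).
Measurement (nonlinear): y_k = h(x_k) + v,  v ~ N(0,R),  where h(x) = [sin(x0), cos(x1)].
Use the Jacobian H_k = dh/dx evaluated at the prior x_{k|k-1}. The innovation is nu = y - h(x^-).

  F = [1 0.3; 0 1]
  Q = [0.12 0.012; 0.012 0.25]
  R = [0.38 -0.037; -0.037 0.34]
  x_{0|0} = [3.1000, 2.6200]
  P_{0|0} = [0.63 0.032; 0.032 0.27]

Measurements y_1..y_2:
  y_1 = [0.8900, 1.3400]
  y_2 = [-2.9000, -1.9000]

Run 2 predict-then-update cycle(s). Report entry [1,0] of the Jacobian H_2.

H_jac[1,0] = 0.0000

step 1: x^-=[3.8860, 2.6200]  P^-=[0.7935 0.1250; 0.1250 0.5200]  H_jac=[-0.7355 0.0000; 0.0000 -0.4983]  S=[0.8092 0.0088; 0.0088 0.4691]  K=[-0.7199 -0.1193; -0.1076 -0.5503]  nu=[1.5675, 2.2070]  x^+=[2.4944, 1.2368]  P^+=[0.3659 0.0279; 0.0279 0.3675]
step 2: x^-=[2.8654, 1.2368]  P^-=[0.5358 0.1502; 0.1502 0.6175]  H_jac=[-0.9621 0.0000; 0.0000 -0.9447]  S=[0.8759 0.0995; 0.0995 0.8911]  K=[-0.5777 -0.0947; -0.0918 -0.6444]  nu=[-3.1727, -2.2279]  x^+=[4.9093, 2.9635]  P^+=[0.2245 0.0115; 0.0115 0.2283]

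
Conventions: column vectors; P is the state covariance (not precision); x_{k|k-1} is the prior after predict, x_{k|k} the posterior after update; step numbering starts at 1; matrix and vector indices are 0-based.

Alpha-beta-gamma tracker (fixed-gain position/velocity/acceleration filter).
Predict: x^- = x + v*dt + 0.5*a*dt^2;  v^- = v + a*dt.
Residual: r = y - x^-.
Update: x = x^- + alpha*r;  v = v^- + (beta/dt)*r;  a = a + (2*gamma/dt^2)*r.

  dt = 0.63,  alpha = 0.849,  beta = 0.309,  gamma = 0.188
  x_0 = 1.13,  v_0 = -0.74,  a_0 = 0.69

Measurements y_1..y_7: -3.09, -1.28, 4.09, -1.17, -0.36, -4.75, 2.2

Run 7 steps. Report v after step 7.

v_post = -1.1916

step 1: x_pred=0.8007  r=-3.8907  x^+=-2.5025  v^+=-2.2136  a^+=-2.9959
step 2: x_pred=-4.4916  r=3.2116  x^+=-1.7650  v^+=-2.5258  a^+=0.0466
step 3: x_pred=-3.3469  r=7.4369  x^+=2.9670  v^+=1.1512  a^+=7.0920
step 4: x_pred=5.0997  r=-6.2697  x^+=-0.2233  v^+=2.5440  a^+=1.1524
step 5: x_pred=1.6082  r=-1.9682  x^+=-0.0628  v^+=2.3047  a^+=-0.7121
step 6: x_pred=1.2478  r=-5.9978  x^+=-3.8443  v^+=-1.0857  a^+=-6.3941
step 7: x_pred=-5.7972  r=7.9972  x^+=0.9924  v^+=-1.1916  a^+=1.1820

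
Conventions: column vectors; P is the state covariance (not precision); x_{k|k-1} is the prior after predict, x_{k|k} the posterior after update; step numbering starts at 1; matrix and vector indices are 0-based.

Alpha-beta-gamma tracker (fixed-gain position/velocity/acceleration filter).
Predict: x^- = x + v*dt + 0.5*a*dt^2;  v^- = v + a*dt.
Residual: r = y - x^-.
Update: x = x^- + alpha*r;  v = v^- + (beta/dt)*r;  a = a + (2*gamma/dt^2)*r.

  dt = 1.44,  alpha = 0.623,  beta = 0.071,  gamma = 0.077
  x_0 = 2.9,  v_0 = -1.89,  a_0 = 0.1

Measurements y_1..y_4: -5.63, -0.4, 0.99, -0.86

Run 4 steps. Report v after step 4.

v_post = -0.6588

step 1: x_pred=0.2821  r=-5.9121  x^+=-3.4011  v^+=-2.0375  a^+=-0.3391
step 2: x_pred=-6.6867  r=6.2867  x^+=-2.7701  v^+=-2.2158  a^+=0.1278
step 3: x_pred=-5.8283  r=6.8183  x^+=-1.5805  v^+=-1.6956  a^+=0.6342
step 4: x_pred=-3.3646  r=2.5046  x^+=-1.8042  v^+=-0.6588  a^+=0.8202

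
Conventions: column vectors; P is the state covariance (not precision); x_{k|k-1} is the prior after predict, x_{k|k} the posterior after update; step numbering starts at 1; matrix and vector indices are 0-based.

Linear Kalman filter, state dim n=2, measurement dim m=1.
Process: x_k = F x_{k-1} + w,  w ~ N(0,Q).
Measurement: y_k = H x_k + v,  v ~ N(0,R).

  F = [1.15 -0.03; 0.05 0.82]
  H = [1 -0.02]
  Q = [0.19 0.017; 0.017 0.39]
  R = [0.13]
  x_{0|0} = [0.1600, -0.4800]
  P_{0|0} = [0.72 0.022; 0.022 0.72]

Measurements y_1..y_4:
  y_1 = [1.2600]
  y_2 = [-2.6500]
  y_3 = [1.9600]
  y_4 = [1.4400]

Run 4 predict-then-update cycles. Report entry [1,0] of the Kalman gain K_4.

step 1: x^-=[0.1984, -0.3856]  P^-=[1.1413 0.0614; 0.0614 0.8777]  S=[1.2692]  K=[0.8983; 0.0345]  nu=[1.0539]  x^+=[1.1451, -0.3492]  P^+=[0.1172 0.0220; 0.0220 0.8762]
step 2: x^-=[1.3273, -0.2291]  P^-=[0.3443 0.0229; 0.0229 0.9813]  S=[0.4738]  K=[0.7257; 0.0069]  nu=[-3.9819]  x^+=[-1.5625, -0.2567]  P^+=[0.0948 0.0205; 0.0205 0.9812]
step 3: x^-=[-1.7892, -0.2886]  P^-=[0.3148 0.0176; 0.0176 1.0517]  S=[0.4445]  K=[0.7074; -0.0076]  nu=[3.7434]  x^+=[0.8588, -0.3172]  P^+=[0.0924 0.0200; 0.0200 1.0517]
step 4: x^-=[0.9972, -0.2172]  P^-=[0.3117 0.0153; 0.0153 1.0990]  S=[0.4415]  K=[0.7053; -0.0151]  nu=[0.4385]  x^+=[1.3064, -0.2238]  P^+=[0.0921 0.0200; 0.0200 1.0989]

K[1,0] = -0.0151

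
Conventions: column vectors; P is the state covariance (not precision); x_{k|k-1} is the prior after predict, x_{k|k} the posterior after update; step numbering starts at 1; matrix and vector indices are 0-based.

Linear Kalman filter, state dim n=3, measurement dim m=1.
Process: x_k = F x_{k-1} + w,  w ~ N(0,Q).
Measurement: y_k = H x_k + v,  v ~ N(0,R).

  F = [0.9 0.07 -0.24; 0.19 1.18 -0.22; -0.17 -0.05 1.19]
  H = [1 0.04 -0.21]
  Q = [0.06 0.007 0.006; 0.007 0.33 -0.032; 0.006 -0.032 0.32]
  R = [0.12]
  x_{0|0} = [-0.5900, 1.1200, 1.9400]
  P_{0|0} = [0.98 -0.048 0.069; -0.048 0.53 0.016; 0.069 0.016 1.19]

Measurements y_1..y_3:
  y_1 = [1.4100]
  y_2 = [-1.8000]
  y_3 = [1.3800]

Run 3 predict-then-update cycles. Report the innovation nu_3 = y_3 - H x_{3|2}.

step 1: x^-=[-0.9182, 0.7827, 2.3529]  P^-=[0.8885 0.2080 -0.4047; 0.2080 1.1253 -0.3556; -0.4047 -0.3556 2.0042]  S=[1.2913]  K=[0.7604; 0.2537; -0.6503]  nu=[2.7910]  x^+=[1.2039, 1.4909, 0.5378]  P^+=[0.1420 -0.0412 0.2338; -0.0412 1.0422 -0.1425; 0.2338 -0.1425 1.4580]
step 2: x^-=[1.0588, 1.8697, 0.3608]  P^-=[0.1627 0.1357 -0.1870; 0.1357 1.8928 -0.6111; -0.1870 -0.6111 2.3131]  S=[0.4874]  K=[0.4255; 0.6970; -1.4305]  nu=[-2.8579]  x^+=[-0.1572, -0.1223, 4.4490]  P^+=[0.0744 -0.0089 0.1096; -0.0089 1.6560 -0.1252; 0.1096 -0.1252 1.3157]
step 3: x^-=[-1.2178, -1.1529, 5.3271]  P^-=[0.1599 0.2271 -0.2765; 0.2271 2.7541 -0.6229; -0.2765 -0.6229 2.1598]  S=[0.5243]  K=[0.4331; 0.8927; -1.4399]  nu=[3.7626]  x^+=[0.4116, 2.2061, -0.0905]  P^+=[0.0616 0.0244 0.0505; 0.0244 2.3362 0.0510; 0.0505 0.0510 1.0728]

innov = [3.7626]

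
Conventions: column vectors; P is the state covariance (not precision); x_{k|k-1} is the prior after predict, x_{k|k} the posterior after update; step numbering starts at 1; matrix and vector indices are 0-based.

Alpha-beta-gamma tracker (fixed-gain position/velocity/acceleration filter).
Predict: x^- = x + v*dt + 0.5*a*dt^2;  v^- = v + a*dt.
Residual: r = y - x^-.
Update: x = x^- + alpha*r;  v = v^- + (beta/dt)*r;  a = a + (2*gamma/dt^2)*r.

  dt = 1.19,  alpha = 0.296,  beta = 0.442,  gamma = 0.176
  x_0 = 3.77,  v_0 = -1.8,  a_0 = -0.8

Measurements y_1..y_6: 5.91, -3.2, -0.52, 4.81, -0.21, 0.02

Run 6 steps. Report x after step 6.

x_post = 4.3809

step 1: x_pred=1.0616  r=4.8484  x^+=2.4967  v^+=-0.9512  a^+=0.4052
step 2: x_pred=1.6517  r=-4.8517  x^+=0.2156  v^+=-2.2711  a^+=-0.8008
step 3: x_pred=-3.0540  r=2.5340  x^+=-2.3039  v^+=-2.2828  a^+=-0.1709
step 4: x_pred=-5.1415  r=9.9515  x^+=-2.1959  v^+=1.2100  a^+=2.3027
step 5: x_pred=0.8745  r=-1.0845  x^+=0.5535  v^+=3.5474  a^+=2.0331
step 6: x_pred=6.2145  r=-6.1945  x^+=4.3809  v^+=3.6661  a^+=0.4934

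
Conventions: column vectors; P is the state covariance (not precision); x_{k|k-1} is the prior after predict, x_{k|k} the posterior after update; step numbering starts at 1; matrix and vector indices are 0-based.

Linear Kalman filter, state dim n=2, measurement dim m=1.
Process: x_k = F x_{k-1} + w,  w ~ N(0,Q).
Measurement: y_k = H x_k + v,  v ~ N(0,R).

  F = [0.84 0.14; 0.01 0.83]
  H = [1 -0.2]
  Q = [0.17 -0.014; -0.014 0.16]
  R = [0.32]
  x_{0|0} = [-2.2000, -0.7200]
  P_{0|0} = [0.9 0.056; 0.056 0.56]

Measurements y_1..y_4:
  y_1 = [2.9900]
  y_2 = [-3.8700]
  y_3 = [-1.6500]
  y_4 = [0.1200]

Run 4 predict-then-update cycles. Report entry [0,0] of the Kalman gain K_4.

step 1: x^-=[-1.9488, -0.6196]  P^-=[0.8292 0.0978; 0.0978 0.5468]  S=[1.1320]  K=[0.7153; -0.0103]  nu=[4.8149]  x^+=[1.4951, -0.6690]  P^+=[0.2501 0.1061; 0.1061 0.5467]
step 2: x^-=[1.1622, -0.5403]  P^-=[0.3821 0.1257; 0.1257 0.5384]  S=[0.6734]  K=[0.5301; 0.0268]  nu=[-5.1403]  x^+=[-1.5629, -0.6780]  P^+=[0.1929 0.1162; 0.1162 0.5379]
step 3: x^-=[-1.4077, -0.5784]  P^-=[0.3440 0.1313; 0.1313 0.5325]  S=[0.6327]  K=[0.5021; 0.0391]  nu=[-0.3580]  x^+=[-1.5874, -0.5924]  P^+=[0.1844 0.1188; 0.1188 0.5315]
step 4: x^-=[-1.4164, -0.5075]  P^-=[0.3385 0.1323; 0.1323 0.5282]  S=[0.6267]  K=[0.4979; 0.0426]  nu=[1.4349]  x^+=[-0.7019, -0.4464]  P^+=[0.1831 0.1190; 0.1190 0.5270]

K[0,0] = 0.4979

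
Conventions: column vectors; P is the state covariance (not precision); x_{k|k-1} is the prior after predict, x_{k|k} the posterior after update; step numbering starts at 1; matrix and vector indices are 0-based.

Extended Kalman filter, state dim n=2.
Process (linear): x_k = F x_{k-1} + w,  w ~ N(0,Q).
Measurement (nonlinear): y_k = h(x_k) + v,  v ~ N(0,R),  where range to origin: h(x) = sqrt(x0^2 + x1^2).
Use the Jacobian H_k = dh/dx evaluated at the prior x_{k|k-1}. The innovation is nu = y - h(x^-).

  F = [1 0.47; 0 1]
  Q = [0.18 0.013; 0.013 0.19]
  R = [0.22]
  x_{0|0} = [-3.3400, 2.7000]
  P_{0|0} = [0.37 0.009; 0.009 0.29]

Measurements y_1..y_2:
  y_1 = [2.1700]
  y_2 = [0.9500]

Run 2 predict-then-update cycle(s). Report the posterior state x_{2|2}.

step 1: x^-=[-2.0710, 2.7000]  P^-=[0.6225 0.1583; 0.1583 0.4800]  H_jac=[-0.6086 0.7935]  S=[0.5999]  K=[-0.4222; 0.4743]  nu=[-1.2328]  x^+=[-1.5505, 2.1153]  P^+=[0.5156 0.2784; 0.2784 0.3451]
step 2: x^-=[-0.5563, 2.1153]  P^-=[1.0335 0.4536; 0.4536 0.5351]  H_jac=[-0.2544 0.9671]  S=[0.5641]  K=[0.3116; 0.7127]  nu=[-1.2372]  x^+=[-0.9419, 1.2335]  P^+=[0.9787 0.3283; 0.3283 0.2485]

x_post = [-0.9419, 1.2335]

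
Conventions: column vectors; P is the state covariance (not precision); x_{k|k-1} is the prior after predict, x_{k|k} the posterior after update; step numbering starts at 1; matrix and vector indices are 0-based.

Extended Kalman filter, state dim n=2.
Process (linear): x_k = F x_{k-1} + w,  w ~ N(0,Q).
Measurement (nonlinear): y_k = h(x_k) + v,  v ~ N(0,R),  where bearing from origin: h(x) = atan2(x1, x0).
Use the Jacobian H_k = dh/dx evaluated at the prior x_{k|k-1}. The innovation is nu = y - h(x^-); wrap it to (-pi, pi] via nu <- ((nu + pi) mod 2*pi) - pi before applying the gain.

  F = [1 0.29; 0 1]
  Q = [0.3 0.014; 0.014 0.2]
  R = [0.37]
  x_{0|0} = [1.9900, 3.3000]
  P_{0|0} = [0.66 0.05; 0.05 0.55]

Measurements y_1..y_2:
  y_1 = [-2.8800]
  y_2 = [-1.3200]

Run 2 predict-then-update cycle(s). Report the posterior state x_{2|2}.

step 1: x^-=[2.9470, 3.3000]  P^-=[1.0353 0.2235; 0.2235 0.7500]  H_jac=[-0.1686 0.1506]  S=[0.4051]  K=[-0.3478; 0.1857]  nu=[2.5613]  x^+=[2.0562, 3.7757]  P^+=[0.9863 0.2497; 0.2497 0.7360]
step 2: x^-=[3.1512, 3.7757]  P^-=[1.4930 0.4771; 0.4771 0.9360]  H_jac=[-0.1561 0.1303]  S=[0.4029]  K=[-0.4242; 0.1178]  nu=[-2.1953]  x^+=[4.0825, 3.5170]  P^+=[1.4205 0.4973; 0.4973 0.9304]

x_post = [4.0825, 3.5170]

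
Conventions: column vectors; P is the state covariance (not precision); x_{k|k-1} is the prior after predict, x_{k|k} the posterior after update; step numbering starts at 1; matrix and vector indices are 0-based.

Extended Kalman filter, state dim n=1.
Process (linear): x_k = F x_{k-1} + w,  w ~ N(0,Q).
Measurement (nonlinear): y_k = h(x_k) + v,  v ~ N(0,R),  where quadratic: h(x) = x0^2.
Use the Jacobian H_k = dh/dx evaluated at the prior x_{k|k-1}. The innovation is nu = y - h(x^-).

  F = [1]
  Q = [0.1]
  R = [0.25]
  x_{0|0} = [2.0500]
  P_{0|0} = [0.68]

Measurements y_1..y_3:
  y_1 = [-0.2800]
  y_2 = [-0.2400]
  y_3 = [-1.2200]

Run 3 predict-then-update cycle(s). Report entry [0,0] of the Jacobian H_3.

step 1: x^-=[2.0500]  P^-=[0.7800]  H_jac=[4.1000]  S=[13.3618]  K=[0.2393]  nu=[-4.4825]  x^+=[0.9772]  P^+=[0.0146]
step 2: x^-=[0.9772]  P^-=[0.1146]  H_jac=[1.9543]  S=[0.6877]  K=[0.3257]  nu=[-1.1948]  x^+=[0.5880]  P^+=[0.0417]
step 3: x^-=[0.5880]  P^-=[0.1417]  H_jac=[1.1761]  S=[0.4459]  K=[0.3736]  nu=[-1.5658]  x^+=[0.0031]  P^+=[0.0794]

H_jac[0,0] = 1.1761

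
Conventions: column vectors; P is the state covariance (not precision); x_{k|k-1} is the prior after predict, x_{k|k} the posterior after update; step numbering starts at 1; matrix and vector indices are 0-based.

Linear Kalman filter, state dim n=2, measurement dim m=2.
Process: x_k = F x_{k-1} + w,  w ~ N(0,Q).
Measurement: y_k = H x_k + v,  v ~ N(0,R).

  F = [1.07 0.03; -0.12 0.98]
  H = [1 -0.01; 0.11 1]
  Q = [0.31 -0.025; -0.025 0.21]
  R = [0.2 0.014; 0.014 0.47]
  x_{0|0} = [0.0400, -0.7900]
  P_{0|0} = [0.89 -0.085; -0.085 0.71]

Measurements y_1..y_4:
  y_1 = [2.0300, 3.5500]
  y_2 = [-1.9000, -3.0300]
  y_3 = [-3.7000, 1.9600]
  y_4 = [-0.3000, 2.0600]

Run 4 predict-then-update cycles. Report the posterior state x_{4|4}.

step 1: x^-=[0.0191, -0.7790]  P^-=[1.3241 -0.2072; -0.2072 0.9247]  S=[1.5284 -0.0566; -0.0566 1.3651]  K=[0.8674 -0.0091; -0.1174 0.6558]  nu=[2.0031, 4.3269]  x^+=[1.7170, 1.8235]  P^+=[0.1732 -0.0112; -0.0112 0.3078]
step 2: x^-=[1.8919, 1.5810]  P^-=[0.5079 -0.0499; -0.0499 0.5108]  S=[0.7089 0.0149; 0.0149 0.9759]  K=[0.7172 -0.0048; -0.0885 0.5191]  nu=[-3.7761, -4.8191]  x^+=[-0.7930, -0.5863]  P^+=[0.1433 -0.0080; -0.0080 0.2436]
step 3: x^-=[-0.8661, -0.4794]  P^-=[0.4738 -0.0446; -0.0446 0.4479]  S=[0.6747 0.0171; 0.0171 0.9138]  K=[0.7030 -0.0049; -0.0851 0.4864]  nu=[-2.8387, 2.5347]  x^+=[-2.8741, 0.9948]  P^+=[0.1404 -0.0079; -0.0079 0.2283]
step 4: x^-=[-3.0454, 1.3198]  P^-=[0.4705 -0.0446; -0.0446 0.4331]  S=[0.6714 0.0169; 0.0169 0.8990]  K=[0.7015 -0.0052; -0.0849 0.4779]  nu=[2.7586, 1.0752]  x^+=[-1.1158, 1.5995]  P^+=[0.1402 -0.0080; -0.0080 0.2243]

x_post = [-1.1158, 1.5995]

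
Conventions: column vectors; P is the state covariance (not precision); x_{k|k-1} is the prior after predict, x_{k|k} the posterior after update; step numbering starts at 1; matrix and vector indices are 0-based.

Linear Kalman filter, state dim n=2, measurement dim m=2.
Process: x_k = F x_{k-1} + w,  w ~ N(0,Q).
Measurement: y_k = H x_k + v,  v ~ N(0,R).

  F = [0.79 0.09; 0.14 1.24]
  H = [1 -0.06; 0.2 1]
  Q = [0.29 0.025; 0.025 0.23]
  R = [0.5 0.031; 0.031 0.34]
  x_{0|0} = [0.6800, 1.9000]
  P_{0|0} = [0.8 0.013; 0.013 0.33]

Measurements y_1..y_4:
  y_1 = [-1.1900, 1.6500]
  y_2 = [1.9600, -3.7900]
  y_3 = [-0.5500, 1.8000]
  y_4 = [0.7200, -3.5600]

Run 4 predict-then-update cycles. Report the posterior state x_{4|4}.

x_post = [0.0092, -2.0502]

step 1: x^-=[0.7082, 2.4512]  P^-=[0.7938 0.1632; 0.1632 0.7576]  S=[1.2769 0.3056; 0.3056 1.1946]  K=[0.5853 0.1198; -0.0704 0.6795]  nu=[-1.7511, -0.9428]  x^+=[-0.4297, 1.9338]  P^+=[0.2963 -0.0004; -0.0004 0.2289]
step 2: x^-=[-0.1654, 2.3377]  P^-=[0.4767 0.0829; 0.0829 0.5877]  S=[0.9689 0.1730; 0.1730 0.9799]  K=[0.4692 0.0991; -0.0629 0.6277]  nu=[2.2657, -6.0947]  x^+=[0.2938, -1.6307]  P^+=[0.2377 0.0007; 0.0007 0.2113]
step 3: x^-=[0.0853, -1.9809]  P^-=[0.4402 0.0756; 0.0756 0.5599]  S=[0.9331 0.1601; 0.1601 0.9477]  K=[0.4503 0.0966; -0.0609 0.6170]  nu=[-0.7542, 3.7639]  x^+=[0.1091, 0.3873]  P^+=[0.2282 0.0011; 0.0011 0.2077]
step 4: x^-=[0.1211, 0.4955]  P^-=[0.4343 0.0746; 0.0746 0.5542]  S=[0.9273 0.1583; 0.1583 0.9414]  K=[0.4470 0.0963; -0.0604 0.6147]  nu=[0.6287, -4.0797]  x^+=[0.0092, -2.0502]  P^+=[0.2266 0.0013; 0.0013 0.2069]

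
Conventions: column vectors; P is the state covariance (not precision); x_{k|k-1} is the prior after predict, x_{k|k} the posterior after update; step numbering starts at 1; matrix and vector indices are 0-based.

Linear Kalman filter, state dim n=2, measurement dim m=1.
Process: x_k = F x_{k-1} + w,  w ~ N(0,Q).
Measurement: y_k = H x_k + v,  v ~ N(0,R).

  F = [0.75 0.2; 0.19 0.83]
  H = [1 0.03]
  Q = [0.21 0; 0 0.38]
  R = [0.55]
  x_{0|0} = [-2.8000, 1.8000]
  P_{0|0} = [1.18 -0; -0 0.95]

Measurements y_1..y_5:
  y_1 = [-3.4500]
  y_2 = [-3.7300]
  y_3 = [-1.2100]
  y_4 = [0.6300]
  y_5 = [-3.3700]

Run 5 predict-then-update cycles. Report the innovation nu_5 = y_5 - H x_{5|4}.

innov = [-2.9244]

step 1: x^-=[-1.7400, 0.9620]  P^-=[0.9118 0.3258; 0.3258 1.0771]  S=[1.4823]  K=[0.6217; 0.2416]  nu=[-1.7389]  x^+=[-2.8210, 0.5418]  P^+=[0.3388 0.1032; 0.1032 0.9905]
step 2: x^-=[-2.0074, -0.0863]  P^-=[0.4712 0.2809; 0.2809 1.1071]  S=[1.0390]  K=[0.4616; 0.3023]  nu=[-1.7200]  x^+=[-2.8013, -0.6062]  P^+=[0.2498 0.1359; 0.1359 1.0122]
step 3: x^-=[-2.2222, -1.0354]  P^-=[0.4318 0.2934; 0.2934 1.1292]  S=[1.0004]  K=[0.4404; 0.3271]  nu=[1.0433]  x^+=[-1.7628, -0.6941]  P^+=[0.2377 0.1493; 0.1493 1.0221]
step 4: x^-=[-1.4609, -0.9110]  P^-=[0.4294 0.3021; 0.3021 1.1398]  S=[0.9985]  K=[0.4391; 0.3368]  nu=[2.1182]  x^+=[-0.5308, -0.1976]  P^+=[0.2369 0.1545; 0.1545 1.0265]
step 5: x^-=[-0.4376, -0.2648]  P^-=[0.4306 0.3062; 0.3062 1.1444]  S=[1.0000]  K=[0.4398; 0.3405]  nu=[-2.9244]  x^+=[-1.7238, -1.2606]  P^+=[0.2372 0.1564; 0.1564 1.0285]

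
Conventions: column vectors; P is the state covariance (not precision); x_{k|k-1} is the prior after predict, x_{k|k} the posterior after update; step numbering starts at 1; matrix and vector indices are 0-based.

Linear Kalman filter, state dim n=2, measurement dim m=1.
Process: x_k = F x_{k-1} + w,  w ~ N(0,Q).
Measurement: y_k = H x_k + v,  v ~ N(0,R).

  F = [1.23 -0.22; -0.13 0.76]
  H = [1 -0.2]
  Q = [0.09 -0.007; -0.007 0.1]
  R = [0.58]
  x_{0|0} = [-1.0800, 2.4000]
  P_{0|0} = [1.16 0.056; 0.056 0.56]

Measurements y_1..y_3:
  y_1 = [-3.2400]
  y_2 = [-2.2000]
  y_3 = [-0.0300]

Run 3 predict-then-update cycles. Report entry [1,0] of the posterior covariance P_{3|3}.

step 1: x^-=[-1.8564, 1.9644]  P^-=[1.8418 -0.2322; -0.2322 0.4320]  S=[2.5319]  K=[0.7458; -0.1258]  nu=[-0.9907]  x^+=[-2.5952, 2.0891]  P^+=[0.4336 0.0054; 0.0054 0.3919]
step 2: x^-=[-3.6517, 1.9251]  P^-=[0.7621 -0.1367; -0.1367 0.3326]  S=[1.4100]  K=[0.5598; -0.1441]  nu=[1.8367]  x^+=[-2.6234, 1.6604]  P^+=[0.3201 -0.0229; -0.0229 0.3034]
step 3: x^-=[-3.5921, 1.6029]  P^-=[0.6014 -0.1310; -0.1310 0.2852]  S=[1.2452]  K=[0.5040; -0.1510]  nu=[3.8827]  x^+=[-1.6352, 1.0167]  P^+=[0.2851 -0.0362; -0.0362 0.2568]

P_post[1,0] = -0.0362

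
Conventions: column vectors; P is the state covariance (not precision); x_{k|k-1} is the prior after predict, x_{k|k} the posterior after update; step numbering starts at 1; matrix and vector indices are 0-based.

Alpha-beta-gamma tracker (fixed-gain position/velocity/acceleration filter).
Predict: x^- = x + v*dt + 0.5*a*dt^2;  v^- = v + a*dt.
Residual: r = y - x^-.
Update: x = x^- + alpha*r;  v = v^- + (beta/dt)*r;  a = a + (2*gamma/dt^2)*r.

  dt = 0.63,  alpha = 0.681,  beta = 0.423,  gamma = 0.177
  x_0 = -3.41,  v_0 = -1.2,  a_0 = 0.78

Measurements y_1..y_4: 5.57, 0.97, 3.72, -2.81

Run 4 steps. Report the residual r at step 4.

resid = -11.4631

step 1: x_pred=-4.0112  r=9.5812  x^+=2.5136  v^+=5.7245  a^+=9.3256
step 2: x_pred=7.9707  r=-7.0007  x^+=3.2032  v^+=6.8992  a^+=3.0816
step 3: x_pred=8.1612  r=-4.4412  x^+=5.1368  v^+=5.8586  a^+=-0.8796
step 4: x_pred=8.6531  r=-11.4631  x^+=0.8467  v^+=-2.3922  a^+=-11.1037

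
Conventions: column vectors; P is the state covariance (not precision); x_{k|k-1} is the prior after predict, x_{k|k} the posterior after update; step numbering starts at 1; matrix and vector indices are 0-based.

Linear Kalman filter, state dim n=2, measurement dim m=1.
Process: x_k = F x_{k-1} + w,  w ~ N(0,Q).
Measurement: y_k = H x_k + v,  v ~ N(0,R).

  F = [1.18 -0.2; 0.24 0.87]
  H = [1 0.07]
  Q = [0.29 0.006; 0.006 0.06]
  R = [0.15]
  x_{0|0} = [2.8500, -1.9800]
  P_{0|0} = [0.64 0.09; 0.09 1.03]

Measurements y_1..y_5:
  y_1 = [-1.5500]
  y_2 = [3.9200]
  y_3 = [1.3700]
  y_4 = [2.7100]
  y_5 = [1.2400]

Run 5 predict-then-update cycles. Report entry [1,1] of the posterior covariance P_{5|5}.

step 1: x^-=[3.7590, -1.0386]  P^-=[1.1799 0.0961; 0.0961 0.9141]  S=[1.3478]  K=[0.8804; 0.1188]  nu=[-5.2363]  x^+=[-0.8510, -1.6605]  P^+=[0.1352 -0.0448; -0.0448 0.8950]
step 2: x^-=[-0.6721, -1.6489]  P^-=[0.5352 -0.1553; -0.1553 0.7265]  S=[0.6670]  K=[0.7861; -0.1566]  nu=[4.7075]  x^+=[3.0284, -2.3862]  P^+=[0.1230 -0.0732; -0.0732 0.7102]
step 3: x^-=[4.0508, -1.3492]  P^-=[0.5243 -0.1544; -0.1544 0.5740]  S=[0.6555]  K=[0.7834; -0.1742]  nu=[-2.5863]  x^+=[2.0248, -0.8987]  P^+=[0.1220 -0.0649; -0.0649 0.5541]
step 4: x^-=[2.5690, -0.2959]  P^-=[0.5127 -0.1194; -0.1194 0.4594]  S=[0.6483]  K=[0.7780; -0.1346]  nu=[0.1618]  x^+=[2.6948, -0.3177]  P^+=[0.1203 -0.0515; -0.0515 0.4476]
step 5: x^-=[3.2434, 0.3704]  P^-=[0.4997 -0.0882; -0.0882 0.3842]  S=[0.6393]  K=[0.7721; -0.0959]  nu=[-2.0293]  x^+=[1.6766, 0.5651]  P^+=[0.1187 -0.0409; -0.0409 0.3783]

P_post[1,1] = 0.3783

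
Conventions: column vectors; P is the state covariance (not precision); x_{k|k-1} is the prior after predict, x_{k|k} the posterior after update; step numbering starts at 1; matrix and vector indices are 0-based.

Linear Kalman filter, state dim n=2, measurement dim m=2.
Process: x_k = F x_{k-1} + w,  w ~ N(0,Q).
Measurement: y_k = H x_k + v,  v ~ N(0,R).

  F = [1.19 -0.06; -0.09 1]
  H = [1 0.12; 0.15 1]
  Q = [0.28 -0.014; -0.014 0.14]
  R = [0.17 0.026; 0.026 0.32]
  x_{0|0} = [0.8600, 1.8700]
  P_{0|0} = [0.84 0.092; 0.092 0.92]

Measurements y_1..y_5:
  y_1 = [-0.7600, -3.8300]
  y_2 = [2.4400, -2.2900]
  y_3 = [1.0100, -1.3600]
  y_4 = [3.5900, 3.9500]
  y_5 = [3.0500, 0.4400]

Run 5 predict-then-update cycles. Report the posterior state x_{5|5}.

step 1: x^-=[0.9112, 1.7926]  P^-=[1.4597 -0.0492; -0.0492 1.0502]  S=[1.6330 0.3209; 0.3209 1.3883]  K=[0.9074 -0.0875; -0.1053 0.7755]  nu=[-1.8863, -5.7593]  x^+=[-0.2967, -2.4751]  P^+=[0.1553 -0.0277; -0.0277 0.2496]
step 2: x^-=[-0.2046, -2.4484]  P^-=[0.5048 -0.0787; -0.0787 0.3958]  S=[0.6616 0.0691; 0.0691 0.7036]  K=[0.7569 -0.0786; -0.1053 0.5561]  nu=[2.9384, 0.1891]  x^+=[2.0047, -2.6525]  P^+=[0.1296 -0.0249; -0.0249 0.1790]
step 3: x^-=[2.5447, -2.8329]  P^-=[0.4678 -0.0684; -0.0684 0.3245]  S=[0.6260 0.0655; 0.0655 0.6345]  K=[0.7418 -0.0738; -0.0999 0.5056]  nu=[-1.1947, 1.0912]  x^+=[1.5779, -2.1619]  P^+=[0.1270 -0.0234; -0.0234 0.1627]
step 4: x^-=[2.0075, -2.3039]  P^-=[0.4638 -0.0653; -0.0653 0.3079]  S=[0.6225 0.0660; 0.0660 0.6188]  K=[0.7400 -0.0721; -0.0978 0.4922]  nu=[1.8590, 5.9528]  x^+=[2.9541, 0.4446]  P^+=[0.1267 -0.0228; -0.0228 0.1584]
step 5: x^-=[3.4886, 0.1787]  P^-=[0.4632 -0.0644; -0.0644 0.3035]  S=[0.6221 0.0664; 0.0664 0.6146]  K=[0.7398 -0.0716; -0.0970 0.4886]  nu=[-0.4601, -0.2620]  x^+=[3.1670, 0.0954]  P^+=[0.1266 -0.0227; -0.0227 0.1572]

x_post = [3.1670, 0.0954]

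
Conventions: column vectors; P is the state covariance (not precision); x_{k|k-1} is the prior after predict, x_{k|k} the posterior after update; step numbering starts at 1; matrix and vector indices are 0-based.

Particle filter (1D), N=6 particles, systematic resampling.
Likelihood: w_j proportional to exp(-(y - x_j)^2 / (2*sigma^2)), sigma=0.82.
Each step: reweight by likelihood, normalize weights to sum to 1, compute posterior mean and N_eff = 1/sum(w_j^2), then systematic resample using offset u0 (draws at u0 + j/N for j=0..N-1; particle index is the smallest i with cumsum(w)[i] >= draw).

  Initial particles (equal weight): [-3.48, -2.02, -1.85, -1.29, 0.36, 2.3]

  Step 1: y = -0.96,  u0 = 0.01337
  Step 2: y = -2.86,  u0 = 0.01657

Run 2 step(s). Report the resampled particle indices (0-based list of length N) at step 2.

step 1: w=[0.0041, 0.1977, 0.2529, 0.4204, 0.1248, 0.0002]  mean=-1.3784  Neff=3.3856  idx=[1, 1, 2, 3, 3, 3]
step 2: w=[0.2776, 0.2776, 0.2197, 0.0750, 0.0750, 0.0750]  mean=-1.8183  Neff=4.5604  idx=[0, 0, 1, 1, 2, 3]

resampled_idx = [0, 0, 1, 1, 2, 3]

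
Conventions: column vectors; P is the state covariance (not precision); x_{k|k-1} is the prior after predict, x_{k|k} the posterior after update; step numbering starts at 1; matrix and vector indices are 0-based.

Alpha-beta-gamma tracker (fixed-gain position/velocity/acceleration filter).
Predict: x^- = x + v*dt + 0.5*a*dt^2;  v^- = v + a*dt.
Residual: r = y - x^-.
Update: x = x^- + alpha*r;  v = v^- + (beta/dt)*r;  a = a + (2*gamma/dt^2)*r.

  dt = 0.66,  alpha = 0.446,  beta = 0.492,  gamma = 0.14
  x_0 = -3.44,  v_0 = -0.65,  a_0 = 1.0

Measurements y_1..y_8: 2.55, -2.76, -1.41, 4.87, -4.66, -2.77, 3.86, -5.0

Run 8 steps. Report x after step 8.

step 1: x_pred=-3.6512  r=6.2012  x^+=-0.8855  v^+=4.6327  a^+=4.9861
step 2: x_pred=3.2581  r=-6.0181  x^+=0.5740  v^+=3.4373  a^+=1.1177
step 3: x_pred=3.0861  r=-4.4961  x^+=1.0808  v^+=0.8234  a^+=-1.7723
step 4: x_pred=1.2382  r=3.6318  x^+=2.8580  v^+=2.3609  a^+=0.5621
step 5: x_pred=4.5386  r=-9.1986  x^+=0.4361  v^+=-4.1252  a^+=-5.3507
step 6: x_pred=-3.4520  r=0.6820  x^+=-3.1478  v^+=-7.1483  a^+=-4.9123
step 7: x_pred=-8.9356  r=12.7956  x^+=-3.2288  v^+=-0.8519  a^+=3.3126
step 8: x_pred=-3.0695  r=-1.9305  x^+=-3.9305  v^+=-0.1047  a^+=2.0717

x_post = -3.9305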